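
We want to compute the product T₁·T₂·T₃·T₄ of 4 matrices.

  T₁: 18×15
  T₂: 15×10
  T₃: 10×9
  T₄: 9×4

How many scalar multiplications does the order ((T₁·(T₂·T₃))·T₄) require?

(T₂·T₃): 15×10 by 10×9 → 15×9, cost 15·10·9 = 1350
(T₁·(T₂·T₃)): 18×15 by 15×9 → 18×9, cost 18·15·9 = 2430; cumulative 3780
((T₁·(T₂·T₃))·T₄): 18×9 by 9×4 → 18×4, cost 18·9·4 = 648; cumulative 4428
Total: 4428 scalar multiplications.

4428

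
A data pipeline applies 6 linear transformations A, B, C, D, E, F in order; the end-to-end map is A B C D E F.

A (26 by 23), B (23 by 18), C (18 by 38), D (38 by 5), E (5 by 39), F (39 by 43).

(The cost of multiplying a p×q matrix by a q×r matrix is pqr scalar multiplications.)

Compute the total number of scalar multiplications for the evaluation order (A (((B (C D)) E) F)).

74260

(C D): 18×38 by 38×5 → 18×5, cost 18·38·5 = 3420
(B (C D)): 23×18 by 18×5 → 23×5, cost 23·18·5 = 2070; cumulative 5490
((B (C D)) E): 23×5 by 5×39 → 23×39, cost 23·5·39 = 4485; cumulative 9975
(((B (C D)) E) F): 23×39 by 39×43 → 23×43, cost 23·39·43 = 38571; cumulative 48546
(A (((B (C D)) E) F)): 26×23 by 23×43 → 26×43, cost 26·23·43 = 25714; cumulative 74260
Total: 74260 scalar multiplications.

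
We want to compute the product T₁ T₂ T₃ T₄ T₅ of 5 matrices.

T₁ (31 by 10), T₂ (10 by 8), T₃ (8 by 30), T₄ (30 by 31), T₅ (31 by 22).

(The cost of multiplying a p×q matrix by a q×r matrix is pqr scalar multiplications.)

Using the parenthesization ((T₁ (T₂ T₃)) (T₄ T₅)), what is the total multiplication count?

(T₂ T₃): 10×8 by 8×30 → 10×30, cost 10·8·30 = 2400
(T₁ (T₂ T₃)): 31×10 by 10×30 → 31×30, cost 31·10·30 = 9300; cumulative 11700
(T₄ T₅): 30×31 by 31×22 → 30×22, cost 30·31·22 = 20460
((T₁ (T₂ T₃)) (T₄ T₅)): 31×30 by 30×22 → 31×22, cost 31·30·22 = 20460; cumulative 52620
Total: 52620 scalar multiplications.

52620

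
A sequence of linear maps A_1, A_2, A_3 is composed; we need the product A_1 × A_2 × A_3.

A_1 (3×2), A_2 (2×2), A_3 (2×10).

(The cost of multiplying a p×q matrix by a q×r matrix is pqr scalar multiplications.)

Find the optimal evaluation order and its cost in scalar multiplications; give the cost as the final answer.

(A_1 × (A_2 × A_3)): cost 100.
((A_1 × A_2) × A_3): cost 72.
Optimal: ((A_1 × A_2) × A_3) with cost 72.

72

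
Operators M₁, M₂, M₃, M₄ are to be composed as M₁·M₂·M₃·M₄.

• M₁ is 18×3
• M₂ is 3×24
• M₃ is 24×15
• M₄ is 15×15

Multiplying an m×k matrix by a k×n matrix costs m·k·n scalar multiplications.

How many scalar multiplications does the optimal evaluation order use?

Adjacent pairs: M₁M₂ = 18·3·24 = 1296; M₂M₃ = 3·24·15 = 1080; M₃M₄ = 24·15·15 = 5400.
Length 3: M₁..M₃: k=1: 0+1080+18·3·15=1890; k=2: 1296+0+18·24·15=7776 → min 1890 | M₂..M₄: k=2: 0+5400+3·24·15=6480; k=3: 1080+0+3·15·15=1755 → min 1755.
Length 4: M₁..M₄: k=1: 0+1755+18·3·15=2565; k=2: 1296+5400+18·24·15=13176; k=3: 1890+0+18·15·15=5940 → min 2565.
Optimal order: (M₁·((M₂·M₃)·M₄)) with cost 2565.

2565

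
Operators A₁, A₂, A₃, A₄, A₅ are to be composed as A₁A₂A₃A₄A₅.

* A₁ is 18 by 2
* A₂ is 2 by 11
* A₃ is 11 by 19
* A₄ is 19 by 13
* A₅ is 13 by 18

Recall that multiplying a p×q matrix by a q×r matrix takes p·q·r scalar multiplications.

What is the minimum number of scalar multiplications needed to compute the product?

Adjacent pairs: A₁A₂ = 18·2·11 = 396; A₂A₃ = 2·11·19 = 418; A₃A₄ = 11·19·13 = 2717; A₄A₅ = 19·13·18 = 4446.
Length 3: A₁..A₃: k=1: 0+418+18·2·19=1102; k=2: 396+0+18·11·19=4158 → min 1102 | A₂..A₄: k=2: 0+2717+2·11·13=3003; k=3: 418+0+2·19·13=912 → min 912 | A₃..A₅: k=3: 0+4446+11·19·18=8208; k=4: 2717+0+11·13·18=5291 → min 5291.
Length 4: A₁..A₄: k=1: 0+912+18·2·13=1380; k=2: 396+2717+18·11·13=5687; k=3: 1102+0+18·19·13=5548 → min 1380 | A₂..A₅: k=2: 0+5291+2·11·18=5687; k=3: 418+4446+2·19·18=5548; k=4: 912+0+2·13·18=1380 → min 1380.
Length 5: A₁..A₅: k=1: 0+1380+18·2·18=2028; k=2: 396+5291+18·11·18=9251; k=3: 1102+4446+18·19·18=11704; k=4: 1380+0+18·13·18=5592 → min 2028.
Optimal order: (A₁(((A₂A₃)A₄)A₅)) with cost 2028.

2028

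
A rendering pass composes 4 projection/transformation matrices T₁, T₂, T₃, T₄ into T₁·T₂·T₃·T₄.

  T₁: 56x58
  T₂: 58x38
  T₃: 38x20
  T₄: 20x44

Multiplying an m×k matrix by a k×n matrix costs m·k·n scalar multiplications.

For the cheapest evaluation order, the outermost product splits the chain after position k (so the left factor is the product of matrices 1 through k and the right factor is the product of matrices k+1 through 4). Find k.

Adjacent pairs: T₁T₂ = 56·58·38 = 123424; T₂T₃ = 58·38·20 = 44080; T₃T₄ = 38·20·44 = 33440.
Length 3: T₁..T₃: k=1: 0+44080+56·58·20=109040; k=2: 123424+0+56·38·20=165984 → min 109040 | T₂..T₄: k=2: 0+33440+58·38·44=130416; k=3: 44080+0+58·20·44=95120 → min 95120.
Top-level splits: k=1: (T₁..T₁)·(T₂..T₄) → 0+95120+56·58·44 = 238032; k=2: (T₁..T₂)·(T₃..T₄) → 123424+33440+56·38·44 = 250496; k=3: (T₁..T₃)·(T₄..T₄) → 109040+0+56·20·44 = 158320.
Best split is after T₃, i.e. k = 3.

3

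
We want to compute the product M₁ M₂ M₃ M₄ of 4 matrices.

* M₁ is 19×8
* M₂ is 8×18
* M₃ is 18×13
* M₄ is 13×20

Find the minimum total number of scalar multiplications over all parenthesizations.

6992

Adjacent pairs: M₁M₂ = 19·8·18 = 2736; M₂M₃ = 8·18·13 = 1872; M₃M₄ = 18·13·20 = 4680.
Length 3: M₁..M₃: k=1: 0+1872+19·8·13=3848; k=2: 2736+0+19·18·13=7182 → min 3848 | M₂..M₄: k=2: 0+4680+8·18·20=7560; k=3: 1872+0+8·13·20=3952 → min 3952.
Length 4: M₁..M₄: k=1: 0+3952+19·8·20=6992; k=2: 2736+4680+19·18·20=14256; k=3: 3848+0+19·13·20=8788 → min 6992.
Optimal order: (M₁ ((M₂ M₃) M₄)) with cost 6992.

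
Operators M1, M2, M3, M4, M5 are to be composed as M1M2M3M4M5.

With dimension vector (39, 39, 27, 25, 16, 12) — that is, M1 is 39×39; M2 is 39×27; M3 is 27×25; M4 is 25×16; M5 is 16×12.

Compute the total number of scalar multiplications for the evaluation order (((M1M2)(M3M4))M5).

76203

(M1M2): 39×39 by 39×27 → 39×27, cost 39·39·27 = 41067
(M3M4): 27×25 by 25×16 → 27×16, cost 27·25·16 = 10800
((M1M2)(M3M4)): 39×27 by 27×16 → 39×16, cost 39·27·16 = 16848; cumulative 68715
(((M1M2)(M3M4))M5): 39×16 by 16×12 → 39×12, cost 39·16·12 = 7488; cumulative 76203
Total: 76203 scalar multiplications.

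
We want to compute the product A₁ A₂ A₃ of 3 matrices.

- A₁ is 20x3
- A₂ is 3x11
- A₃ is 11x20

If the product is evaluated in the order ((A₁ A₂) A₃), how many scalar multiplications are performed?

(A₁ A₂): 20×3 by 3×11 → 20×11, cost 20·3·11 = 660
((A₁ A₂) A₃): 20×11 by 11×20 → 20×20, cost 20·11·20 = 4400; cumulative 5060
Total: 5060 scalar multiplications.

5060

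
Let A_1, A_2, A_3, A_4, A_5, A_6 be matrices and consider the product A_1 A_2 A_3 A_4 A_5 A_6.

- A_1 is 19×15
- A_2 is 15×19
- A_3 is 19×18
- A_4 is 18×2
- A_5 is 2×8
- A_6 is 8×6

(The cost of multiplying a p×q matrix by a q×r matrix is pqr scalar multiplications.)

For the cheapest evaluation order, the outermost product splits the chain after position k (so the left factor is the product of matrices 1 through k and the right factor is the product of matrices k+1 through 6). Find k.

4

Adjacent pairs: A_1A_2 = 19·15·19 = 5415; A_2A_3 = 15·19·18 = 5130; A_3A_4 = 19·18·2 = 684; A_4A_5 = 18·2·8 = 288; A_5A_6 = 2·8·6 = 96.
Length 3: A_1..A_3: k=1: 0+5130+19·15·18=10260; k=2: 5415+0+19·19·18=11913 → min 10260 | A_2..A_4: k=2: 0+684+15·19·2=1254; k=3: 5130+0+15·18·2=5670 → min 1254 | A_3..A_5: k=3: 0+288+19·18·8=3024; k=4: 684+0+19·2·8=988 → min 988 | A_4..A_6: k=4: 0+96+18·2·6=312; k=5: 288+0+18·8·6=1152 → min 312.
Length 4: A_1..A_4: k=1: 0+1254+19·15·2=1824; k=2: 5415+684+19·19·2=6821; k=3: 10260+0+19·18·2=10944 → min 1824 | A_2..A_5: k=2: 0+988+15·19·8=3268; k=3: 5130+288+15·18·8=7578; k=4: 1254+0+15·2·8=1494 → min 1494 | A_3..A_6: k=3: 0+312+19·18·6=2364; k=4: 684+96+19·2·6=1008; k=5: 988+0+19·8·6=1900 → min 1008.
Length 5: A_1..A_5: k=1: 0+1494+19·15·8=3774; k=2: 5415+988+19·19·8=9291; k=3: 10260+288+19·18·8=13284; k=4: 1824+0+19·2·8=2128 → min 2128 | A_2..A_6: k=2: 0+1008+15·19·6=2718; k=3: 5130+312+15·18·6=7062; k=4: 1254+96+15·2·6=1530; k=5: 1494+0+15·8·6=2214 → min 1530.
Top-level splits: k=1: (A_1..A_1)·(A_2..A_6) → 0+1530+19·15·6 = 3240; k=2: (A_1..A_2)·(A_3..A_6) → 5415+1008+19·19·6 = 8589; k=3: (A_1..A_3)·(A_4..A_6) → 10260+312+19·18·6 = 12624; k=4: (A_1..A_4)·(A_5..A_6) → 1824+96+19·2·6 = 2148; k=5: (A_1..A_5)·(A_6..A_6) → 2128+0+19·8·6 = 3040.
Best split is after A_4, i.e. k = 4.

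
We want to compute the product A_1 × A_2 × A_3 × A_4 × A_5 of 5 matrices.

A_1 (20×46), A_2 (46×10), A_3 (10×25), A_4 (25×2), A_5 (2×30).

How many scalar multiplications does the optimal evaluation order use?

Adjacent pairs: A_1A_2 = 20·46·10 = 9200; A_2A_3 = 46·10·25 = 11500; A_3A_4 = 10·25·2 = 500; A_4A_5 = 25·2·30 = 1500.
Length 3: A_1..A_3: k=1: 0+11500+20·46·25=34500; k=2: 9200+0+20·10·25=14200 → min 14200 | A_2..A_4: k=2: 0+500+46·10·2=1420; k=3: 11500+0+46·25·2=13800 → min 1420 | A_3..A_5: k=3: 0+1500+10·25·30=9000; k=4: 500+0+10·2·30=1100 → min 1100.
Length 4: A_1..A_4: k=1: 0+1420+20·46·2=3260; k=2: 9200+500+20·10·2=10100; k=3: 14200+0+20·25·2=15200 → min 3260 | A_2..A_5: k=2: 0+1100+46·10·30=14900; k=3: 11500+1500+46·25·30=47500; k=4: 1420+0+46·2·30=4180 → min 4180.
Length 5: A_1..A_5: k=1: 0+4180+20·46·30=31780; k=2: 9200+1100+20·10·30=16300; k=3: 14200+1500+20·25·30=30700; k=4: 3260+0+20·2·30=4460 → min 4460.
Optimal order: ((A_1 × (A_2 × (A_3 × A_4))) × A_5) with cost 4460.

4460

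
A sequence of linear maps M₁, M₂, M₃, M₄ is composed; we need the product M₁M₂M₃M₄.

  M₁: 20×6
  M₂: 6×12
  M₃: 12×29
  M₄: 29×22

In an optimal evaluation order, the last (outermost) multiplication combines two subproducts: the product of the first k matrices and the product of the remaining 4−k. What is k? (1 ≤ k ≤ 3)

1

Adjacent pairs: M₁M₂ = 20·6·12 = 1440; M₂M₃ = 6·12·29 = 2088; M₃M₄ = 12·29·22 = 7656.
Length 3: M₁..M₃: k=1: 0+2088+20·6·29=5568; k=2: 1440+0+20·12·29=8400 → min 5568 | M₂..M₄: k=2: 0+7656+6·12·22=9240; k=3: 2088+0+6·29·22=5916 → min 5916.
Top-level splits: k=1: (M₁..M₁)·(M₂..M₄) → 0+5916+20·6·22 = 8556; k=2: (M₁..M₂)·(M₃..M₄) → 1440+7656+20·12·22 = 14376; k=3: (M₁..M₃)·(M₄..M₄) → 5568+0+20·29·22 = 18328.
Best split is after M₁, i.e. k = 1.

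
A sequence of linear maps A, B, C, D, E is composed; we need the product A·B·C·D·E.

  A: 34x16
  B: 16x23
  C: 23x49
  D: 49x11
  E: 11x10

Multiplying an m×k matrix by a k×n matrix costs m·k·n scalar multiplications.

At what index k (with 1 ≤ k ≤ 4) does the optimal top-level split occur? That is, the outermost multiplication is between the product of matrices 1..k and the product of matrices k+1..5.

Adjacent pairs: AB = 34·16·23 = 12512; BC = 16·23·49 = 18032; CD = 23·49·11 = 12397; DE = 49·11·10 = 5390.
Length 3: A..C: k=1: 0+18032+34·16·49=44688; k=2: 12512+0+34·23·49=50830 → min 44688 | B..D: k=2: 0+12397+16·23·11=16445; k=3: 18032+0+16·49·11=26656 → min 16445 | C..E: k=3: 0+5390+23·49·10=16660; k=4: 12397+0+23·11·10=14927 → min 14927.
Length 4: A..D: k=1: 0+16445+34·16·11=22429; k=2: 12512+12397+34·23·11=33511; k=3: 44688+0+34·49·11=63014 → min 22429 | B..E: k=2: 0+14927+16·23·10=18607; k=3: 18032+5390+16·49·10=31262; k=4: 16445+0+16·11·10=18205 → min 18205.
Top-level splits: k=1: (A..A)·(B..E) → 0+18205+34·16·10 = 23645; k=2: (A..B)·(C..E) → 12512+14927+34·23·10 = 35259; k=3: (A..C)·(D..E) → 44688+5390+34·49·10 = 66738; k=4: (A..D)·(E..E) → 22429+0+34·11·10 = 26169.
Best split is after A, i.e. k = 1.

1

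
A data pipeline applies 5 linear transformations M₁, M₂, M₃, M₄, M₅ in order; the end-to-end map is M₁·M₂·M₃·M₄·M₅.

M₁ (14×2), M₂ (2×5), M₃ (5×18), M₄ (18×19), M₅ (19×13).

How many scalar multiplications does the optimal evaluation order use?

1722

Adjacent pairs: M₁M₂ = 14·2·5 = 140; M₂M₃ = 2·5·18 = 180; M₃M₄ = 5·18·19 = 1710; M₄M₅ = 18·19·13 = 4446.
Length 3: M₁..M₃: k=1: 0+180+14·2·18=684; k=2: 140+0+14·5·18=1400 → min 684 | M₂..M₄: k=2: 0+1710+2·5·19=1900; k=3: 180+0+2·18·19=864 → min 864 | M₃..M₅: k=3: 0+4446+5·18·13=5616; k=4: 1710+0+5·19·13=2945 → min 2945.
Length 4: M₁..M₄: k=1: 0+864+14·2·19=1396; k=2: 140+1710+14·5·19=3180; k=3: 684+0+14·18·19=5472 → min 1396 | M₂..M₅: k=2: 0+2945+2·5·13=3075; k=3: 180+4446+2·18·13=5094; k=4: 864+0+2·19·13=1358 → min 1358.
Length 5: M₁..M₅: k=1: 0+1358+14·2·13=1722; k=2: 140+2945+14·5·13=3995; k=3: 684+4446+14·18·13=8406; k=4: 1396+0+14·19·13=4854 → min 1722.
Optimal order: (M₁·(((M₂·M₃)·M₄)·M₅)) with cost 1722.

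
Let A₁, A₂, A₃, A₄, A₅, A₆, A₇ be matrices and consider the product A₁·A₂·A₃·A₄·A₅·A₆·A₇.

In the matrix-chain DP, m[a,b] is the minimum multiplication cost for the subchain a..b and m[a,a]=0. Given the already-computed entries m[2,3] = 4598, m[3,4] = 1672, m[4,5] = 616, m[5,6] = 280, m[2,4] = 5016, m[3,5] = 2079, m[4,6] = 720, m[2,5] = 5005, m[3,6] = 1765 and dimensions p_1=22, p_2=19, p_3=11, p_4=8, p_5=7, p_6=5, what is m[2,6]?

m[2,6] = min over k∈[2,5] of m[2,k]+m[k+1,6]+p_{1}·p_k·p_{6}.
k=2: 0 + 1765 + 22·19·5 = 3855; k=3: 4598 + 720 + 22·11·5 = 6528; k=4: 5016 + 280 + 22·8·5 = 6176; k=5: 5005 + 0 + 22·7·5 = 5775.
Minimum: 3855 at k=2.

3855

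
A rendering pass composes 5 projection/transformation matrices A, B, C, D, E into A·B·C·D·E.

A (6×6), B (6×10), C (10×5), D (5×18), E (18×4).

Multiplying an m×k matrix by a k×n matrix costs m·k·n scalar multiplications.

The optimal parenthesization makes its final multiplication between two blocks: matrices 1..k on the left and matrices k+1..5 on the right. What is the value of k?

1

Adjacent pairs: AB = 6·6·10 = 360; BC = 6·10·5 = 300; CD = 10·5·18 = 900; DE = 5·18·4 = 360.
Length 3: A..C: k=1: 0+300+6·6·5=480; k=2: 360+0+6·10·5=660 → min 480 | B..D: k=2: 0+900+6·10·18=1980; k=3: 300+0+6·5·18=840 → min 840 | C..E: k=3: 0+360+10·5·4=560; k=4: 900+0+10·18·4=1620 → min 560.
Length 4: A..D: k=1: 0+840+6·6·18=1488; k=2: 360+900+6·10·18=2340; k=3: 480+0+6·5·18=1020 → min 1020 | B..E: k=2: 0+560+6·10·4=800; k=3: 300+360+6·5·4=780; k=4: 840+0+6·18·4=1272 → min 780.
Top-level splits: k=1: (A..A)·(B..E) → 0+780+6·6·4 = 924; k=2: (A..B)·(C..E) → 360+560+6·10·4 = 1160; k=3: (A..C)·(D..E) → 480+360+6·5·4 = 960; k=4: (A..D)·(E..E) → 1020+0+6·18·4 = 1452.
Best split is after A, i.e. k = 1.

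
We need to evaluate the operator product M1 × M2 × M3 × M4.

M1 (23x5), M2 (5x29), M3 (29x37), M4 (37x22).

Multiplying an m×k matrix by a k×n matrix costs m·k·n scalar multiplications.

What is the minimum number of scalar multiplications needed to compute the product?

Adjacent pairs: M1M2 = 23·5·29 = 3335; M2M3 = 5·29·37 = 5365; M3M4 = 29·37·22 = 23606.
Length 3: M1..M3: k=1: 0+5365+23·5·37=9620; k=2: 3335+0+23·29·37=28014 → min 9620 | M2..M4: k=2: 0+23606+5·29·22=26796; k=3: 5365+0+5·37·22=9435 → min 9435.
Length 4: M1..M4: k=1: 0+9435+23·5·22=11965; k=2: 3335+23606+23·29·22=41615; k=3: 9620+0+23·37·22=28342 → min 11965.
Optimal order: (M1 × ((M2 × M3) × M4)) with cost 11965.

11965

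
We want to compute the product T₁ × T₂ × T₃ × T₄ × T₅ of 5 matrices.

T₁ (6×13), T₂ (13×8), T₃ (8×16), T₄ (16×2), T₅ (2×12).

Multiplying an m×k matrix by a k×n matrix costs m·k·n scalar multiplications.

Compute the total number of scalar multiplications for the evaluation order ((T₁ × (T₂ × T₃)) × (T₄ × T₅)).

(T₂ × T₃): 13×8 by 8×16 → 13×16, cost 13·8·16 = 1664
(T₁ × (T₂ × T₃)): 6×13 by 13×16 → 6×16, cost 6·13·16 = 1248; cumulative 2912
(T₄ × T₅): 16×2 by 2×12 → 16×12, cost 16·2·12 = 384
((T₁ × (T₂ × T₃)) × (T₄ × T₅)): 6×16 by 16×12 → 6×12, cost 6·16·12 = 1152; cumulative 4448
Total: 4448 scalar multiplications.

4448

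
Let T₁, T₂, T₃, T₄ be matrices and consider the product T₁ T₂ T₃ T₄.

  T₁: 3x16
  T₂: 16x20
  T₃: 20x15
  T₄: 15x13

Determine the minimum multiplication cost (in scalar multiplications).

2445

Adjacent pairs: T₁T₂ = 3·16·20 = 960; T₂T₃ = 16·20·15 = 4800; T₃T₄ = 20·15·13 = 3900.
Length 3: T₁..T₃: k=1: 0+4800+3·16·15=5520; k=2: 960+0+3·20·15=1860 → min 1860 | T₂..T₄: k=2: 0+3900+16·20·13=8060; k=3: 4800+0+16·15·13=7920 → min 7920.
Length 4: T₁..T₄: k=1: 0+7920+3·16·13=8544; k=2: 960+3900+3·20·13=5640; k=3: 1860+0+3·15·13=2445 → min 2445.
Optimal order: (((T₁ T₂) T₃) T₄) with cost 2445.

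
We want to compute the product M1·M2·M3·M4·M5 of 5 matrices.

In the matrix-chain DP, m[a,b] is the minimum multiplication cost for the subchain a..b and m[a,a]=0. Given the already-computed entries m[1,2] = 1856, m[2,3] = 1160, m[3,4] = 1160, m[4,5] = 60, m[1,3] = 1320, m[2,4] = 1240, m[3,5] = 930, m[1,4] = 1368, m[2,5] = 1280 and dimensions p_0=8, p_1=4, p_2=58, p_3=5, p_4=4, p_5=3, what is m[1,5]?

1376

m[1,5] = min over k∈[1,4] of m[1,k]+m[k+1,5]+p_{0}·p_k·p_{5}.
k=1: 0 + 1280 + 8·4·3 = 1376; k=2: 1856 + 930 + 8·58·3 = 4178; k=3: 1320 + 60 + 8·5·3 = 1500; k=4: 1368 + 0 + 8·4·3 = 1464.
Minimum: 1376 at k=1.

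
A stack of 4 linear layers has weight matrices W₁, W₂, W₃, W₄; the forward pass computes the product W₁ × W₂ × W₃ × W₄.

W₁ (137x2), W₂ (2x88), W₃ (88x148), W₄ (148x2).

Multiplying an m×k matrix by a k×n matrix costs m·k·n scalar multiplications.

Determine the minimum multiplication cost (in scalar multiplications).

Adjacent pairs: W₁W₂ = 137·2·88 = 24112; W₂W₃ = 2·88·148 = 26048; W₃W₄ = 88·148·2 = 26048.
Length 3: W₁..W₃: k=1: 0+26048+137·2·148=66600; k=2: 24112+0+137·88·148=1808400 → min 66600 | W₂..W₄: k=2: 0+26048+2·88·2=26400; k=3: 26048+0+2·148·2=26640 → min 26400.
Length 4: W₁..W₄: k=1: 0+26400+137·2·2=26948; k=2: 24112+26048+137·88·2=74272; k=3: 66600+0+137·148·2=107152 → min 26948.
Optimal order: (W₁ × (W₂ × (W₃ × W₄))) with cost 26948.

26948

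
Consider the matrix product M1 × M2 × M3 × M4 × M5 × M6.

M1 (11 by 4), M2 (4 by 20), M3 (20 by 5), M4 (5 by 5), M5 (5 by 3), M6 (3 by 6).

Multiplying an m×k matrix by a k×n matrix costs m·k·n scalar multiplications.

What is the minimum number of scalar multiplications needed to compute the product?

Adjacent pairs: M1M2 = 11·4·20 = 880; M2M3 = 4·20·5 = 400; M3M4 = 20·5·5 = 500; M4M5 = 5·5·3 = 75; M5M6 = 5·3·6 = 90.
Length 3: M1..M3: k=1: 0+400+11·4·5=620; k=2: 880+0+11·20·5=1980 → min 620 | M2..M4: k=2: 0+500+4·20·5=900; k=3: 400+0+4·5·5=500 → min 500 | M3..M5: k=3: 0+75+20·5·3=375; k=4: 500+0+20·5·3=800 → min 375 | M4..M6: k=4: 0+90+5·5·6=240; k=5: 75+0+5·3·6=165 → min 165.
Length 4: M1..M4: k=1: 0+500+11·4·5=720; k=2: 880+500+11·20·5=2480; k=3: 620+0+11·5·5=895 → min 720 | M2..M5: k=2: 0+375+4·20·3=615; k=3: 400+75+4·5·3=535; k=4: 500+0+4·5·3=560 → min 535 | M3..M6: k=3: 0+165+20·5·6=765; k=4: 500+90+20·5·6=1190; k=5: 375+0+20·3·6=735 → min 735.
Length 5: M1..M5: k=1: 0+535+11·4·3=667; k=2: 880+375+11·20·3=1915; k=3: 620+75+11·5·3=860; k=4: 720+0+11·5·3=885 → min 667 | M2..M6: k=2: 0+735+4·20·6=1215; k=3: 400+165+4·5·6=685; k=4: 500+90+4·5·6=710; k=5: 535+0+4·3·6=607 → min 607.
Length 6: M1..M6: k=1: 0+607+11·4·6=871; k=2: 880+735+11·20·6=2935; k=3: 620+165+11·5·6=1115; k=4: 720+90+11·5·6=1140; k=5: 667+0+11·3·6=865 → min 865.
Optimal order: ((M1 × ((M2 × M3) × (M4 × M5))) × M6) with cost 865.

865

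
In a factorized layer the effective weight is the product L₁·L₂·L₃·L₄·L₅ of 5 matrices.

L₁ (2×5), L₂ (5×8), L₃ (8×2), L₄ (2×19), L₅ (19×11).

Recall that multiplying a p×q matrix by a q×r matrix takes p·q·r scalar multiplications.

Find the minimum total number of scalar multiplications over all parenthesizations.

Adjacent pairs: L₁L₂ = 2·5·8 = 80; L₂L₃ = 5·8·2 = 80; L₃L₄ = 8·2·19 = 304; L₄L₅ = 2·19·11 = 418.
Length 3: L₁..L₃: k=1: 0+80+2·5·2=100; k=2: 80+0+2·8·2=112 → min 100 | L₂..L₄: k=2: 0+304+5·8·19=1064; k=3: 80+0+5·2·19=270 → min 270 | L₃..L₅: k=3: 0+418+8·2·11=594; k=4: 304+0+8·19·11=1976 → min 594.
Length 4: L₁..L₄: k=1: 0+270+2·5·19=460; k=2: 80+304+2·8·19=688; k=3: 100+0+2·2·19=176 → min 176 | L₂..L₅: k=2: 0+594+5·8·11=1034; k=3: 80+418+5·2·11=608; k=4: 270+0+5·19·11=1315 → min 608.
Length 5: L₁..L₅: k=1: 0+608+2·5·11=718; k=2: 80+594+2·8·11=850; k=3: 100+418+2·2·11=562; k=4: 176+0+2·19·11=594 → min 562.
Optimal order: ((L₁·(L₂·L₃))·(L₄·L₅)) with cost 562.

562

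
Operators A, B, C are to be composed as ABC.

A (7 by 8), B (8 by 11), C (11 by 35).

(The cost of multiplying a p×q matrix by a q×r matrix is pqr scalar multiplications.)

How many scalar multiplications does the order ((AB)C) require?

3311

(AB): 7×8 by 8×11 → 7×11, cost 7·8·11 = 616
((AB)C): 7×11 by 11×35 → 7×35, cost 7·11·35 = 2695; cumulative 3311
Total: 3311 scalar multiplications.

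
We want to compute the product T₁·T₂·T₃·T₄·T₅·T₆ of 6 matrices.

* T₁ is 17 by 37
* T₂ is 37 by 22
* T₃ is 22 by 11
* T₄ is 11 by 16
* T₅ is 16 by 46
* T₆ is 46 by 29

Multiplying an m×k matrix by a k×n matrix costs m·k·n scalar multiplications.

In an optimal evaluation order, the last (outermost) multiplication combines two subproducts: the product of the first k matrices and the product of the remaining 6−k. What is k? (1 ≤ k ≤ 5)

3

Adjacent pairs: T₁T₂ = 17·37·22 = 13838; T₂T₃ = 37·22·11 = 8954; T₃T₄ = 22·11·16 = 3872; T₄T₅ = 11·16·46 = 8096; T₅T₆ = 16·46·29 = 21344.
Length 3: T₁..T₃: k=1: 0+8954+17·37·11=15873; k=2: 13838+0+17·22·11=17952 → min 15873 | T₂..T₄: k=2: 0+3872+37·22·16=16896; k=3: 8954+0+37·11·16=15466 → min 15466 | T₃..T₅: k=3: 0+8096+22·11·46=19228; k=4: 3872+0+22·16·46=20064 → min 19228 | T₄..T₆: k=4: 0+21344+11·16·29=26448; k=5: 8096+0+11·46·29=22770 → min 22770.
Length 4: T₁..T₄: k=1: 0+15466+17·37·16=25530; k=2: 13838+3872+17·22·16=23694; k=3: 15873+0+17·11·16=18865 → min 18865 | T₂..T₅: k=2: 0+19228+37·22·46=56672; k=3: 8954+8096+37·11·46=35772; k=4: 15466+0+37·16·46=42698 → min 35772 | T₃..T₆: k=3: 0+22770+22·11·29=29788; k=4: 3872+21344+22·16·29=35424; k=5: 19228+0+22·46·29=48576 → min 29788.
Length 5: T₁..T₅: k=1: 0+35772+17·37·46=64706; k=2: 13838+19228+17·22·46=50270; k=3: 15873+8096+17·11·46=32571; k=4: 18865+0+17·16·46=31377 → min 31377 | T₂..T₆: k=2: 0+29788+37·22·29=53394; k=3: 8954+22770+37·11·29=43527; k=4: 15466+21344+37·16·29=53978; k=5: 35772+0+37·46·29=85130 → min 43527.
Top-level splits: k=1: (T₁..T₁)·(T₂..T₆) → 0+43527+17·37·29 = 61768; k=2: (T₁..T₂)·(T₃..T₆) → 13838+29788+17·22·29 = 54472; k=3: (T₁..T₃)·(T₄..T₆) → 15873+22770+17·11·29 = 44066; k=4: (T₁..T₄)·(T₅..T₆) → 18865+21344+17·16·29 = 48097; k=5: (T₁..T₅)·(T₆..T₆) → 31377+0+17·46·29 = 54055.
Best split is after T₃, i.e. k = 3.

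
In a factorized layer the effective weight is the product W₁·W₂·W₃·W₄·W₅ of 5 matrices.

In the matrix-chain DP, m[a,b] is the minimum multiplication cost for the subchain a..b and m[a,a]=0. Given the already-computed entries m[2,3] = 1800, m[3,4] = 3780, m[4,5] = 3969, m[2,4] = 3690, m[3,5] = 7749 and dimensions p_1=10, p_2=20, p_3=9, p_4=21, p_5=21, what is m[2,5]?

7659

m[2,5] = min over k∈[2,4] of m[2,k]+m[k+1,5]+p_{1}·p_k·p_{5}.
k=2: 0 + 7749 + 10·20·21 = 11949; k=3: 1800 + 3969 + 10·9·21 = 7659; k=4: 3690 + 0 + 10·21·21 = 8100.
Minimum: 7659 at k=3.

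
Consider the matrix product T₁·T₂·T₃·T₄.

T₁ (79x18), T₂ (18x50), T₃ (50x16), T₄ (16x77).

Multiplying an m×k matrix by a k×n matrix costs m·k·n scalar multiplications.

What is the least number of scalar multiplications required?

Adjacent pairs: T₁T₂ = 79·18·50 = 71100; T₂T₃ = 18·50·16 = 14400; T₃T₄ = 50·16·77 = 61600.
Length 3: T₁..T₃: k=1: 0+14400+79·18·16=37152; k=2: 71100+0+79·50·16=134300 → min 37152 | T₂..T₄: k=2: 0+61600+18·50·77=130900; k=3: 14400+0+18·16·77=36576 → min 36576.
Length 4: T₁..T₄: k=1: 0+36576+79·18·77=146070; k=2: 71100+61600+79·50·77=436850; k=3: 37152+0+79·16·77=134480 → min 134480.
Optimal order: ((T₁·(T₂·T₃))·T₄) with cost 134480.

134480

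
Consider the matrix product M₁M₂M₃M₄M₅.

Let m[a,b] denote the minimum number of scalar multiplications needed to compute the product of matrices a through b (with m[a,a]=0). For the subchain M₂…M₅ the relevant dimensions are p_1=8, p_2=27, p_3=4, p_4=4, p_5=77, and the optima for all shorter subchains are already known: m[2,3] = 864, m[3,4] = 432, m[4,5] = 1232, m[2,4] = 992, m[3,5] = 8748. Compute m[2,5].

3456

m[2,5] = min over k∈[2,4] of m[2,k]+m[k+1,5]+p_{1}·p_k·p_{5}.
k=2: 0 + 8748 + 8·27·77 = 25380; k=3: 864 + 1232 + 8·4·77 = 4560; k=4: 992 + 0 + 8·4·77 = 3456.
Minimum: 3456 at k=4.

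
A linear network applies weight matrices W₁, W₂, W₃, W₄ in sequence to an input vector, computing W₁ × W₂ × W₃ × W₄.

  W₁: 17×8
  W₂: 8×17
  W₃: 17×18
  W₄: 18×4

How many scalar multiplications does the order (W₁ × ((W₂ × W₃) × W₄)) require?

(W₂ × W₃): 8×17 by 17×18 → 8×18, cost 8·17·18 = 2448
((W₂ × W₃) × W₄): 8×18 by 18×4 → 8×4, cost 8·18·4 = 576; cumulative 3024
(W₁ × ((W₂ × W₃) × W₄)): 17×8 by 8×4 → 17×4, cost 17·8·4 = 544; cumulative 3568
Total: 3568 scalar multiplications.

3568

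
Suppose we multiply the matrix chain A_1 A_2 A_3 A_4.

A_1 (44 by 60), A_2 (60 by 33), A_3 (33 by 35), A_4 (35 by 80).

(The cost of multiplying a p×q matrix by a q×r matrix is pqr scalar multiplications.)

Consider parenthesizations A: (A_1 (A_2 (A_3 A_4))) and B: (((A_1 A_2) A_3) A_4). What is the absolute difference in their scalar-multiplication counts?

200860

Order A = (A_1 (A_2 (A_3 A_4))): (A_3 A_4): 33×35 by 35×80 → 33×80, cost 33·35·80 = 92400; (A_2 (A_3 A_4)): 60×33 by 33×80 → 60×80, cost 60·33·80 = 158400; cumulative 250800; (A_1 (A_2 (A_3 A_4))): 44×60 by 60×80 → 44×80, cost 44·60·80 = 211200; cumulative 462000. Total 462000.
Order B = (((A_1 A_2) A_3) A_4): (A_1 A_2): 44×60 by 60×33 → 44×33, cost 44·60·33 = 87120; ((A_1 A_2) A_3): 44×33 by 33×35 → 44×35, cost 44·33·35 = 50820; cumulative 137940; (((A_1 A_2) A_3) A_4): 44×35 by 35×80 → 44×80, cost 44·35·80 = 123200; cumulative 261140. Total 261140.
Difference: |462000 − 261140| = 200860.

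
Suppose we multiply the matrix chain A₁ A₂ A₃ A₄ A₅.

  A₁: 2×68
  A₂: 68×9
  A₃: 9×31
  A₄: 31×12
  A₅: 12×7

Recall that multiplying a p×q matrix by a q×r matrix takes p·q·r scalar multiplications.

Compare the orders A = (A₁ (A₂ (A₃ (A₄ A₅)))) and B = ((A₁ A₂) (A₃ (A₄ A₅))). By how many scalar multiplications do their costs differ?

Order A = (A₁ (A₂ (A₃ (A₄ A₅)))): (A₄ A₅): 31×12 by 12×7 → 31×7, cost 31·12·7 = 2604; (A₃ (A₄ A₅)): 9×31 by 31×7 → 9×7, cost 9·31·7 = 1953; cumulative 4557; (A₂ (A₃ (A₄ A₅))): 68×9 by 9×7 → 68×7, cost 68·9·7 = 4284; cumulative 8841; (A₁ (A₂ (A₃ (A₄ A₅)))): 2×68 by 68×7 → 2×7, cost 2·68·7 = 952; cumulative 9793. Total 9793.
Order B = ((A₁ A₂) (A₃ (A₄ A₅))): (A₁ A₂): 2×68 by 68×9 → 2×9, cost 2·68·9 = 1224; (A₄ A₅): 31×12 by 12×7 → 31×7, cost 31·12·7 = 2604; (A₃ (A₄ A₅)): 9×31 by 31×7 → 9×7, cost 9·31·7 = 1953; cumulative 4557; ((A₁ A₂) (A₃ (A₄ A₅))): 2×9 by 9×7 → 2×7, cost 2·9·7 = 126; cumulative 5907. Total 5907.
Difference: |9793 − 5907| = 3886.

3886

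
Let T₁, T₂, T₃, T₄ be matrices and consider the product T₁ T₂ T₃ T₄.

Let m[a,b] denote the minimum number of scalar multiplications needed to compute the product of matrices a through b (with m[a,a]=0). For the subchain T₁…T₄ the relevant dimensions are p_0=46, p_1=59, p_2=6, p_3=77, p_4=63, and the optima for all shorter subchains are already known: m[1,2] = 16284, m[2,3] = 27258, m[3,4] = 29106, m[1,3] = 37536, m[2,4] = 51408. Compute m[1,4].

m[1,4] = min over k∈[1,3] of m[1,k]+m[k+1,4]+p_{0}·p_k·p_{4}.
k=1: 0 + 51408 + 46·59·63 = 222390; k=2: 16284 + 29106 + 46·6·63 = 62778; k=3: 37536 + 0 + 46·77·63 = 260682.
Minimum: 62778 at k=2.

62778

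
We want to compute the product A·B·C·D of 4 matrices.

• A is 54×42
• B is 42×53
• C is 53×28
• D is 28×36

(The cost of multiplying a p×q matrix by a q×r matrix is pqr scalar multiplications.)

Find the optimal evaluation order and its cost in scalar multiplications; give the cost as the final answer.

Adjacent pairs: AB = 54·42·53 = 120204; BC = 42·53·28 = 62328; CD = 53·28·36 = 53424.
Length 3: A..C: k=1: 0+62328+54·42·28=125832; k=2: 120204+0+54·53·28=200340 → min 125832 | B..D: k=2: 0+53424+42·53·36=133560; k=3: 62328+0+42·28·36=104664 → min 104664.
Length 4: A..D: k=1: 0+104664+54·42·36=186312; k=2: 120204+53424+54·53·36=276660; k=3: 125832+0+54·28·36=180264 → min 180264.
Optimal parenthesization: ((A·(B·C))·D) with cost 180264.

180264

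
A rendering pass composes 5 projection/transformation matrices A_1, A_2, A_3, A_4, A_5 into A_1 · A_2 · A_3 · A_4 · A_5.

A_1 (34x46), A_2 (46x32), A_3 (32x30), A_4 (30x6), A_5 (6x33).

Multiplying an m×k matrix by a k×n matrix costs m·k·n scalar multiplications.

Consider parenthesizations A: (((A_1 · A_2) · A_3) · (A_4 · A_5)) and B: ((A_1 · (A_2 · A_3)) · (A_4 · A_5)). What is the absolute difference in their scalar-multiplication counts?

8392

Order A = (((A_1 · A_2) · A_3) · (A_4 · A_5)): (A_1 · A_2): 34×46 by 46×32 → 34×32, cost 34·46·32 = 50048; ((A_1 · A_2) · A_3): 34×32 by 32×30 → 34×30, cost 34·32·30 = 32640; cumulative 82688; (A_4 · A_5): 30×6 by 6×33 → 30×33, cost 30·6·33 = 5940; (((A_1 · A_2) · A_3) · (A_4 · A_5)): 34×30 by 30×33 → 34×33, cost 34·30·33 = 33660; cumulative 122288. Total 122288.
Order B = ((A_1 · (A_2 · A_3)) · (A_4 · A_5)): (A_2 · A_3): 46×32 by 32×30 → 46×30, cost 46·32·30 = 44160; (A_1 · (A_2 · A_3)): 34×46 by 46×30 → 34×30, cost 34·46·30 = 46920; cumulative 91080; (A_4 · A_5): 30×6 by 6×33 → 30×33, cost 30·6·33 = 5940; ((A_1 · (A_2 · A_3)) · (A_4 · A_5)): 34×30 by 30×33 → 34×33, cost 34·30·33 = 33660; cumulative 130680. Total 130680.
Difference: |122288 − 130680| = 8392.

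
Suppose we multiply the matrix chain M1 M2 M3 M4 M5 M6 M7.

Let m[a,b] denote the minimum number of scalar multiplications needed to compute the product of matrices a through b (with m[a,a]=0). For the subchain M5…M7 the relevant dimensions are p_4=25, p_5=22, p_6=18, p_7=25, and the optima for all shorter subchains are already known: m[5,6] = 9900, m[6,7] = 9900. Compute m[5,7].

m[5,7] = min over k∈[5,6] of m[5,k]+m[k+1,7]+p_{4}·p_k·p_{7}.
k=5: 0 + 9900 + 25·22·25 = 23650; k=6: 9900 + 0 + 25·18·25 = 21150.
Minimum: 21150 at k=6.

21150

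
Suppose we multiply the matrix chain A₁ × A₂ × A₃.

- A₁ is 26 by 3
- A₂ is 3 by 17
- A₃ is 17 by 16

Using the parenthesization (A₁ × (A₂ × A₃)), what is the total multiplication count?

2064

(A₂ × A₃): 3×17 by 17×16 → 3×16, cost 3·17·16 = 816
(A₁ × (A₂ × A₃)): 26×3 by 3×16 → 26×16, cost 26·3·16 = 1248; cumulative 2064
Total: 2064 scalar multiplications.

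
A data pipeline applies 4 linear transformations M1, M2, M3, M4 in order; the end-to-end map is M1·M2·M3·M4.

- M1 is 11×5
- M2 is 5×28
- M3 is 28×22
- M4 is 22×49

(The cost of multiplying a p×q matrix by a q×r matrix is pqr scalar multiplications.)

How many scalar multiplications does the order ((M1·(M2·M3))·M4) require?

16148

(M2·M3): 5×28 by 28×22 → 5×22, cost 5·28·22 = 3080
(M1·(M2·M3)): 11×5 by 5×22 → 11×22, cost 11·5·22 = 1210; cumulative 4290
((M1·(M2·M3))·M4): 11×22 by 22×49 → 11×49, cost 11·22·49 = 11858; cumulative 16148
Total: 16148 scalar multiplications.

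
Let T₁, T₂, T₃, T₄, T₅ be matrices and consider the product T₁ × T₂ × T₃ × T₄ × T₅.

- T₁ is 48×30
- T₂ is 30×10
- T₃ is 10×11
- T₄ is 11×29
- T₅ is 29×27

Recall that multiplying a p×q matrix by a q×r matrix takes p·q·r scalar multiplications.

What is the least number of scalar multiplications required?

Adjacent pairs: T₁T₂ = 48·30·10 = 14400; T₂T₃ = 30·10·11 = 3300; T₃T₄ = 10·11·29 = 3190; T₄T₅ = 11·29·27 = 8613.
Length 3: T₁..T₃: k=1: 0+3300+48·30·11=19140; k=2: 14400+0+48·10·11=19680 → min 19140 | T₂..T₄: k=2: 0+3190+30·10·29=11890; k=3: 3300+0+30·11·29=12870 → min 11890 | T₃..T₅: k=3: 0+8613+10·11·27=11583; k=4: 3190+0+10·29·27=11020 → min 11020.
Length 4: T₁..T₄: k=1: 0+11890+48·30·29=53650; k=2: 14400+3190+48·10·29=31510; k=3: 19140+0+48·11·29=34452 → min 31510 | T₂..T₅: k=2: 0+11020+30·10·27=19120; k=3: 3300+8613+30·11·27=20823; k=4: 11890+0+30·29·27=35380 → min 19120.
Length 5: T₁..T₅: k=1: 0+19120+48·30·27=58000; k=2: 14400+11020+48·10·27=38380; k=3: 19140+8613+48·11·27=42009; k=4: 31510+0+48·29·27=69094 → min 38380.
Optimal order: ((T₁ × T₂) × ((T₃ × T₄) × T₅)) with cost 38380.

38380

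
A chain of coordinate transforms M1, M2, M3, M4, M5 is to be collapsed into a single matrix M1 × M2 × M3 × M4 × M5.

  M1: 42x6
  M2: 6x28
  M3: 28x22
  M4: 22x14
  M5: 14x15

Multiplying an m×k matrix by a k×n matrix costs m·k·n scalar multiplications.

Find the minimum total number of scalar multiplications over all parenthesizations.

Adjacent pairs: M1M2 = 42·6·28 = 7056; M2M3 = 6·28·22 = 3696; M3M4 = 28·22·14 = 8624; M4M5 = 22·14·15 = 4620.
Length 3: M1..M3: k=1: 0+3696+42·6·22=9240; k=2: 7056+0+42·28·22=32928 → min 9240 | M2..M4: k=2: 0+8624+6·28·14=10976; k=3: 3696+0+6·22·14=5544 → min 5544 | M3..M5: k=3: 0+4620+28·22·15=13860; k=4: 8624+0+28·14·15=14504 → min 13860.
Length 4: M1..M4: k=1: 0+5544+42·6·14=9072; k=2: 7056+8624+42·28·14=32144; k=3: 9240+0+42·22·14=22176 → min 9072 | M2..M5: k=2: 0+13860+6·28·15=16380; k=3: 3696+4620+6·22·15=10296; k=4: 5544+0+6·14·15=6804 → min 6804.
Length 5: M1..M5: k=1: 0+6804+42·6·15=10584; k=2: 7056+13860+42·28·15=38556; k=3: 9240+4620+42·22·15=27720; k=4: 9072+0+42·14·15=17892 → min 10584.
Optimal order: (M1 × (((M2 × M3) × M4) × M5)) with cost 10584.

10584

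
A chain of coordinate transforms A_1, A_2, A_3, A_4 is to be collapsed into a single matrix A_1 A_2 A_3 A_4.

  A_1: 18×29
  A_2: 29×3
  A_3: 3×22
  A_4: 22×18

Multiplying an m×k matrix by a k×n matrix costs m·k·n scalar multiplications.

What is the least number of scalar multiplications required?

Adjacent pairs: A_1A_2 = 18·29·3 = 1566; A_2A_3 = 29·3·22 = 1914; A_3A_4 = 3·22·18 = 1188.
Length 3: A_1..A_3: k=1: 0+1914+18·29·22=13398; k=2: 1566+0+18·3·22=2754 → min 2754 | A_2..A_4: k=2: 0+1188+29·3·18=2754; k=3: 1914+0+29·22·18=13398 → min 2754.
Length 4: A_1..A_4: k=1: 0+2754+18·29·18=12150; k=2: 1566+1188+18·3·18=3726; k=3: 2754+0+18·22·18=9882 → min 3726.
Optimal order: ((A_1 A_2) (A_3 A_4)) with cost 3726.

3726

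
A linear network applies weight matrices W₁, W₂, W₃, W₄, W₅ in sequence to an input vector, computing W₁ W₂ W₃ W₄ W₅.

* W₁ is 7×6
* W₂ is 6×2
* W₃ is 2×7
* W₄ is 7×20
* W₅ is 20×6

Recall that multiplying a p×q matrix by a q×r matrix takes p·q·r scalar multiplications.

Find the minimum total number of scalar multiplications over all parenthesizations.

Adjacent pairs: W₁W₂ = 7·6·2 = 84; W₂W₃ = 6·2·7 = 84; W₃W₄ = 2·7·20 = 280; W₄W₅ = 7·20·6 = 840.
Length 3: W₁..W₃: k=1: 0+84+7·6·7=378; k=2: 84+0+7·2·7=182 → min 182 | W₂..W₄: k=2: 0+280+6·2·20=520; k=3: 84+0+6·7·20=924 → min 520 | W₃..W₅: k=3: 0+840+2·7·6=924; k=4: 280+0+2·20·6=520 → min 520.
Length 4: W₁..W₄: k=1: 0+520+7·6·20=1360; k=2: 84+280+7·2·20=644; k=3: 182+0+7·7·20=1162 → min 644 | W₂..W₅: k=2: 0+520+6·2·6=592; k=3: 84+840+6·7·6=1176; k=4: 520+0+6·20·6=1240 → min 592.
Length 5: W₁..W₅: k=1: 0+592+7·6·6=844; k=2: 84+520+7·2·6=688; k=3: 182+840+7·7·6=1316; k=4: 644+0+7·20·6=1484 → min 688.
Optimal order: ((W₁ W₂) ((W₃ W₄) W₅)) with cost 688.

688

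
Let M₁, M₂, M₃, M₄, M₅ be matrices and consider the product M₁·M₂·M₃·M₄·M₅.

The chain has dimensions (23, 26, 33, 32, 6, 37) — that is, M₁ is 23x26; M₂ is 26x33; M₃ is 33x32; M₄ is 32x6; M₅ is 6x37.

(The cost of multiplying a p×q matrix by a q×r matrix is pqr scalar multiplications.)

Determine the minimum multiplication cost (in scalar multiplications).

20178

Adjacent pairs: M₁M₂ = 23·26·33 = 19734; M₂M₃ = 26·33·32 = 27456; M₃M₄ = 33·32·6 = 6336; M₄M₅ = 32·6·37 = 7104.
Length 3: M₁..M₃: k=1: 0+27456+23·26·32=46592; k=2: 19734+0+23·33·32=44022 → min 44022 | M₂..M₄: k=2: 0+6336+26·33·6=11484; k=3: 27456+0+26·32·6=32448 → min 11484 | M₃..M₅: k=3: 0+7104+33·32·37=46176; k=4: 6336+0+33·6·37=13662 → min 13662.
Length 4: M₁..M₄: k=1: 0+11484+23·26·6=15072; k=2: 19734+6336+23·33·6=30624; k=3: 44022+0+23·32·6=48438 → min 15072 | M₂..M₅: k=2: 0+13662+26·33·37=45408; k=3: 27456+7104+26·32·37=65344; k=4: 11484+0+26·6·37=17256 → min 17256.
Length 5: M₁..M₅: k=1: 0+17256+23·26·37=39382; k=2: 19734+13662+23·33·37=61479; k=3: 44022+7104+23·32·37=78358; k=4: 15072+0+23·6·37=20178 → min 20178.
Optimal order: ((M₁·(M₂·(M₃·M₄)))·M₅) with cost 20178.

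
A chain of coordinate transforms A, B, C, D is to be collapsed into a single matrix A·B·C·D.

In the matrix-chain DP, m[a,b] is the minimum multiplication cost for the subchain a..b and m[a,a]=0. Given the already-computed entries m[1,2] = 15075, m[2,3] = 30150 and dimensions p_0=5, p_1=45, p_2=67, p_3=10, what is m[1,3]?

18425

m[1,3] = min over k∈[1,2] of m[1,k]+m[k+1,3]+p_{0}·p_k·p_{3}.
k=1: 0 + 30150 + 5·45·10 = 32400; k=2: 15075 + 0 + 5·67·10 = 18425.
Minimum: 18425 at k=2.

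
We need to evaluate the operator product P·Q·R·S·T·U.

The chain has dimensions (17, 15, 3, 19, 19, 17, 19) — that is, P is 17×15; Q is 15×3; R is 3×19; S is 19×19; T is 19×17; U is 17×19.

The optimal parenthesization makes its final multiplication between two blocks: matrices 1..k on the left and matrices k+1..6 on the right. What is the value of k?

Adjacent pairs: PQ = 17·15·3 = 765; QR = 15·3·19 = 855; RS = 3·19·19 = 1083; ST = 19·19·17 = 6137; TU = 19·17·19 = 6137.
Length 3: P..R: k=1: 0+855+17·15·19=5700; k=2: 765+0+17·3·19=1734 → min 1734 | Q..S: k=2: 0+1083+15·3·19=1938; k=3: 855+0+15·19·19=6270 → min 1938 | R..T: k=3: 0+6137+3·19·17=7106; k=4: 1083+0+3·19·17=2052 → min 2052 | S..U: k=4: 0+6137+19·19·19=12996; k=5: 6137+0+19·17·19=12274 → min 12274.
Length 4: P..S: k=1: 0+1938+17·15·19=6783; k=2: 765+1083+17·3·19=2817; k=3: 1734+0+17·19·19=7871 → min 2817 | Q..T: k=2: 0+2052+15·3·17=2817; k=3: 855+6137+15·19·17=11837; k=4: 1938+0+15·19·17=6783 → min 2817 | R..U: k=3: 0+12274+3·19·19=13357; k=4: 1083+6137+3·19·19=8303; k=5: 2052+0+3·17·19=3021 → min 3021.
Length 5: P..T: k=1: 0+2817+17·15·17=7152; k=2: 765+2052+17·3·17=3684; k=3: 1734+6137+17·19·17=13362; k=4: 2817+0+17·19·17=8308 → min 3684 | Q..U: k=2: 0+3021+15·3·19=3876; k=3: 855+12274+15·19·19=18544; k=4: 1938+6137+15·19·19=13490; k=5: 2817+0+15·17·19=7662 → min 3876.
Top-level splits: k=1: (P..P)·(Q..U) → 0+3876+17·15·19 = 8721; k=2: (P..Q)·(R..U) → 765+3021+17·3·19 = 4755; k=3: (P..R)·(S..U) → 1734+12274+17·19·19 = 20145; k=4: (P..S)·(T..U) → 2817+6137+17·19·19 = 15091; k=5: (P..T)·(U..U) → 3684+0+17·17·19 = 9175.
Best split is after Q, i.e. k = 2.

2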